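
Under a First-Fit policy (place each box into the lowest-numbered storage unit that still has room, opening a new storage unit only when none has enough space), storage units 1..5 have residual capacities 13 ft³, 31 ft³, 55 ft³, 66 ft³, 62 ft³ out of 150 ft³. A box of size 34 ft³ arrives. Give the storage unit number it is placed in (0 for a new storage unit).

3

Storage units with room: storage unit 3 (55 ft³), storage unit 4 (66 ft³), storage unit 5 (62 ft³).
The first with room is storage unit 3.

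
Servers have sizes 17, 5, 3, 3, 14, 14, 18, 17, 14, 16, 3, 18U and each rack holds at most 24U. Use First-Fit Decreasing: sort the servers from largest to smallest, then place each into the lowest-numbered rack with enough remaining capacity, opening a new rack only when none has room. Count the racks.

Sorted descending: 18, 18, 17, 17, 16, 14, 14, 14, 5, 3, 3, 3.
18U → rack 1 (remaining 6U)
18U → rack 2 (remaining 6U)
17U → rack 3 (remaining 7U)
17U → rack 4 (remaining 7U)
16U → rack 5 (remaining 8U)
14U → rack 6 (remaining 10U)
14U → rack 7 (remaining 10U)
14U → rack 8 (remaining 10U)
5U → rack 1 (remaining 1U)
3U → rack 2 (remaining 3U)
3U → rack 2 (remaining 0U)
3U → rack 3 (remaining 4U)
Final racks: [18,5] [18,3,3] [17,3] [17] [16] [14] [14] [14].

8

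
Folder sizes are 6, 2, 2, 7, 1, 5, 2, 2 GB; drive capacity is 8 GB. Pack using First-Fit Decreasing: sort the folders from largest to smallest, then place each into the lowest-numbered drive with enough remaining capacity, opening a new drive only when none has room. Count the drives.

4

Sorted descending: 7, 6, 5, 2, 2, 2, 2, 1.
7 GB → drive 1 (remaining 1 GB)
6 GB → drive 2 (remaining 2 GB)
5 GB → drive 3 (remaining 3 GB)
2 GB → drive 2 (remaining 0 GB)
2 GB → drive 3 (remaining 1 GB)
2 GB → drive 4 (remaining 6 GB)
2 GB → drive 4 (remaining 4 GB)
1 GB → drive 1 (remaining 0 GB)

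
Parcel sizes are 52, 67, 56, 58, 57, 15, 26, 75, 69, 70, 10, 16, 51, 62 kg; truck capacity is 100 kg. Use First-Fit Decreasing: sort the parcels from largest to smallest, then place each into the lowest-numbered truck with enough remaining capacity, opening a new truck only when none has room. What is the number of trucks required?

Sorted descending: 75, 70, 69, 67, 62, 58, 57, 56, 52, 51, 26, 16, 15, 10.
Put 75 kg in truck 1; 25 kg remain.
Put 70 kg in truck 2; 30 kg remain.
Put 69 kg in truck 3; 31 kg remain.
Put 67 kg in truck 4; 33 kg remain.
Put 62 kg in truck 5; 38 kg remain.
Put 58 kg in truck 6; 42 kg remain.
Put 57 kg in truck 7; 43 kg remain.
Put 56 kg in truck 8; 44 kg remain.
Put 52 kg in truck 9; 48 kg remain.
Put 51 kg in truck 10; 49 kg remain.
Put 26 kg in truck 2; 4 kg remain.
Put 16 kg in truck 1; 9 kg remain.
Put 15 kg in truck 3; 16 kg remain.
Put 10 kg in truck 3; 6 kg remain.
Final trucks: [75,16] [70,26] [69,15,10] [67] [62] [58] [57] [56] [52] [51].

10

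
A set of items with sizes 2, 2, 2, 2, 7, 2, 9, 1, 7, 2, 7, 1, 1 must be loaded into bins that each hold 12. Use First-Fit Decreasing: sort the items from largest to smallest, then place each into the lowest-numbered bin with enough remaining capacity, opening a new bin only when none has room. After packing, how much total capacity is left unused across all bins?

Sorted descending: 9, 7, 7, 7, 2, 2, 2, 2, 2, 2, 1, 1, 1.
9 → bin 1 (remaining 3)
7 → bin 2 (remaining 5)
7 → bin 3 (remaining 5)
7 → bin 4 (remaining 5)
2 → bin 1 (remaining 1)
2 → bin 2 (remaining 3)
2 → bin 2 (remaining 1)
2 → bin 3 (remaining 3)
2 → bin 3 (remaining 1)
2 → bin 4 (remaining 3)
1 → bin 1 (remaining 0)
1 → bin 2 (remaining 0)
1 → bin 3 (remaining 0)
4 bins × 12 = 48; used 45; unused 3.

3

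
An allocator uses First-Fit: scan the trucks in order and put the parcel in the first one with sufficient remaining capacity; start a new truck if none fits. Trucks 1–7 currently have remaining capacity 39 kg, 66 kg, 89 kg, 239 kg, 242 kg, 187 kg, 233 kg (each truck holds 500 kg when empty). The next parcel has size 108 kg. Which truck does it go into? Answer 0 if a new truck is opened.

Trucks with room: truck 4 (239 kg), truck 5 (242 kg), truck 6 (187 kg), truck 7 (233 kg).
The first with room is truck 4.

4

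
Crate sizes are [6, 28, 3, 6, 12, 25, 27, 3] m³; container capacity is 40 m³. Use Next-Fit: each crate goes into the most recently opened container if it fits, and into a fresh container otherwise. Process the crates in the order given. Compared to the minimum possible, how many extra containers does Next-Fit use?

Next-Fit: [6,28,3] [6,12] [25] [27,3] → 4 containers.
Total size 110 m³; any packing needs at least ⌈110/40⌉ = 3 containers.
An optimal packing achieves that bound: [28,12] [27,6,6] [25,3,3] → 3 containers.
Excess: 4 − 3 = 1.

1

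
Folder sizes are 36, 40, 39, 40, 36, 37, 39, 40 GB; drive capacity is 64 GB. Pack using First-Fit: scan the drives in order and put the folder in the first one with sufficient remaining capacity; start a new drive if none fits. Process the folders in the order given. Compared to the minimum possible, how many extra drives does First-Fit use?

0

First-Fit: [36] [40] [39] [40] [36] [37] [39] [40] → 8 drives.
8 folders exceed 32 GB (half the capacity), and no two of those can share a drive, so at least 8 drives are needed.
So 8 is already optimal.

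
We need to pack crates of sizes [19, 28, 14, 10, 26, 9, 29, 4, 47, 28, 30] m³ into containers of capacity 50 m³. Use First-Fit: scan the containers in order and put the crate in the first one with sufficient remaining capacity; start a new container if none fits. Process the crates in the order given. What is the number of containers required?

6 containers

19 m³ → container 1 (remaining 31 m³)
28 m³ → container 1 (remaining 3 m³)
14 m³ → container 2 (remaining 36 m³)
10 m³ → container 2 (remaining 26 m³)
26 m³ → container 2 (remaining 0 m³)
9 m³ → container 3 (remaining 41 m³)
29 m³ → container 3 (remaining 12 m³)
4 m³ → container 3 (remaining 8 m³)
47 m³ → container 4 (remaining 3 m³)
28 m³ → container 5 (remaining 22 m³)
30 m³ → container 6 (remaining 20 m³)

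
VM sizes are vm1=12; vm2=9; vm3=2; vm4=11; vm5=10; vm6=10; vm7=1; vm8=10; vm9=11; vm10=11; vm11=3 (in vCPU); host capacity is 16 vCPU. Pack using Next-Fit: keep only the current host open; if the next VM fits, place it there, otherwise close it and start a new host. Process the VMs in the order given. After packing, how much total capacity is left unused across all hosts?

host 1: place vm1 (12 vCPU), 4 vCPU left
host 2: place vm2 (9 vCPU), 7 vCPU left
host 2: place vm3 (2 vCPU), 5 vCPU left
host 3: place vm4 (11 vCPU), 5 vCPU left
host 4: place vm5 (10 vCPU), 6 vCPU left
host 5: place vm6 (10 vCPU), 6 vCPU left
host 5: place vm7 (1 vCPU), 5 vCPU left
host 6: place vm8 (10 vCPU), 6 vCPU left
host 7: place vm9 (11 vCPU), 5 vCPU left
host 8: place vm10 (11 vCPU), 5 vCPU left
host 8: place vm11 (3 vCPU), 2 vCPU left
8 hosts × 16 vCPU = 128 vCPU; used 90 vCPU; unused 38 vCPU.

38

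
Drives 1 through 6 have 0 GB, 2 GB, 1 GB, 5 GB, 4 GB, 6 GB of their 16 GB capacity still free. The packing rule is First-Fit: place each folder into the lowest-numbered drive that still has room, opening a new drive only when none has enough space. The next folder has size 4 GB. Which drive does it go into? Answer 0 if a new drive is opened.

Drives with room: drive 4 (5 GB), drive 5 (4 GB), drive 6 (6 GB).
The first with room is drive 4.

4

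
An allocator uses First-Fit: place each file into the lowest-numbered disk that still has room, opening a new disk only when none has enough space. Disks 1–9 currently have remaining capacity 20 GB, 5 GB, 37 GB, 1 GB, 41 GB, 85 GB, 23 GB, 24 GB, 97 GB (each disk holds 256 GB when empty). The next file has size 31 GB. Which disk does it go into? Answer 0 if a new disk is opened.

Disks with room: disk 3 (37 GB), disk 5 (41 GB), disk 6 (85 GB), disk 9 (97 GB).
The first with room is disk 3.

3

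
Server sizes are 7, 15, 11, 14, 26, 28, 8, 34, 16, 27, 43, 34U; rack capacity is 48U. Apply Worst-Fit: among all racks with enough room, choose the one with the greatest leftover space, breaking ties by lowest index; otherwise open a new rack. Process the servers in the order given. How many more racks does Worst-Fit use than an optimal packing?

Worst-Fit: [7,15,11,14] [26,8] [28,16] [34] [27] [43] [34] → 7 racks.
Total size 263U; any packing needs at least ⌈263/48⌉ = 6 racks.
An optimal packing achieves that bound: [43] [34,14] [34,11] [28,16] [27,15] [26,8,7] → 6 racks.
Excess: 7 − 6 = 1.

1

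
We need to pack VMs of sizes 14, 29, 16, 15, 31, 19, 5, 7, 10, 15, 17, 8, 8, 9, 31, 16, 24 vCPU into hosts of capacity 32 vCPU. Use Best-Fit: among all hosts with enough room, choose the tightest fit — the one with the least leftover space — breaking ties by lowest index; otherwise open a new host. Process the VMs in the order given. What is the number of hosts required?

Put 14 vCPU in host 1; 18 vCPU remain.
Put 29 vCPU in host 2; 3 vCPU remain.
Put 16 vCPU in host 1; 2 vCPU remain.
Put 15 vCPU in host 3; 17 vCPU remain.
Put 31 vCPU in host 4; 1 vCPU remain.
Put 19 vCPU in host 5; 13 vCPU remain.
Put 5 vCPU in host 5; 8 vCPU remain.
Put 7 vCPU in host 5; 1 vCPU remain.
Put 10 vCPU in host 3; 7 vCPU remain.
Put 15 vCPU in host 6; 17 vCPU remain.
Put 17 vCPU in host 6; 0 vCPU remain.
Put 8 vCPU in host 7; 24 vCPU remain.
Put 8 vCPU in host 7; 16 vCPU remain.
Put 9 vCPU in host 7; 7 vCPU remain.
Put 31 vCPU in host 8; 1 vCPU remain.
Put 16 vCPU in host 9; 16 vCPU remain.
Put 24 vCPU in host 10; 8 vCPU remain.
Final hosts: [14,16] [29] [15,10] [31] [19,5,7] [15,17] [8,8,9] [31] [16] [24].

10 hosts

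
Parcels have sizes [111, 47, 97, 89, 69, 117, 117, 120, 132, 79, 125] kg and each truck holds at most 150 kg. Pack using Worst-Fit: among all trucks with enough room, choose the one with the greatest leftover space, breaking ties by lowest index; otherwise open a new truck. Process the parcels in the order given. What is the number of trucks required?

9 trucks

truck 1: place 111 kg, 39 kg left
truck 2: place 47 kg, 103 kg left
truck 2: place 97 kg, 6 kg left
truck 3: place 89 kg, 61 kg left
truck 4: place 69 kg, 81 kg left
truck 5: place 117 kg, 33 kg left
truck 6: place 117 kg, 33 kg left
truck 7: place 120 kg, 30 kg left
truck 8: place 132 kg, 18 kg left
truck 4: place 79 kg, 2 kg left
truck 9: place 125 kg, 25 kg left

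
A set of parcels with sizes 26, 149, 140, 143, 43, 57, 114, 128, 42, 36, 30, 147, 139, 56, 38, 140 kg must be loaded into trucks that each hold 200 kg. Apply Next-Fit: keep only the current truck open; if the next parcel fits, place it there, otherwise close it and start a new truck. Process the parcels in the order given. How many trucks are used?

26 kg → truck 1 (remaining 174 kg)
149 kg → truck 1 (remaining 25 kg)
140 kg → truck 2 (remaining 60 kg)
143 kg → truck 3 (remaining 57 kg)
43 kg → truck 3 (remaining 14 kg)
57 kg → truck 4 (remaining 143 kg)
114 kg → truck 4 (remaining 29 kg)
128 kg → truck 5 (remaining 72 kg)
42 kg → truck 5 (remaining 30 kg)
36 kg → truck 6 (remaining 164 kg)
30 kg → truck 6 (remaining 134 kg)
147 kg → truck 7 (remaining 53 kg)
139 kg → truck 8 (remaining 61 kg)
56 kg → truck 8 (remaining 5 kg)
38 kg → truck 9 (remaining 162 kg)
140 kg → truck 9 (remaining 22 kg)
Final trucks: [26,149] [140] [143,43] [57,114] [128,42] [36,30] [147] [139,56] [38,140].

9 trucks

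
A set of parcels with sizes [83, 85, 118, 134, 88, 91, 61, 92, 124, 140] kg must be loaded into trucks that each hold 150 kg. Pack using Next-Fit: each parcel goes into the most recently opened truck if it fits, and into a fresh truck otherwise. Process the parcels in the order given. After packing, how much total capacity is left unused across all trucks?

83 kg → truck 1 (remaining 67 kg)
85 kg → truck 2 (remaining 65 kg)
118 kg → truck 3 (remaining 32 kg)
134 kg → truck 4 (remaining 16 kg)
88 kg → truck 5 (remaining 62 kg)
91 kg → truck 6 (remaining 59 kg)
61 kg → truck 7 (remaining 89 kg)
92 kg → truck 8 (remaining 58 kg)
124 kg → truck 9 (remaining 26 kg)
140 kg → truck 10 (remaining 10 kg)
10 trucks × 150 kg = 1500 kg; used 1016 kg; unused 484 kg.

484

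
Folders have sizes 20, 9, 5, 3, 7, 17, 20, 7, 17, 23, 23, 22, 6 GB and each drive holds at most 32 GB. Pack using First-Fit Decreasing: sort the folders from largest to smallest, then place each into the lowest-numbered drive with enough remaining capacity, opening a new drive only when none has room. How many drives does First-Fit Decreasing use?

7 drives

Sorted descending: 23, 23, 22, 20, 20, 17, 17, 9, 7, 7, 6, 5, 3.
Put 23 GB in drive 1; 9 GB remain.
Put 23 GB in drive 2; 9 GB remain.
Put 22 GB in drive 3; 10 GB remain.
Put 20 GB in drive 4; 12 GB remain.
Put 20 GB in drive 5; 12 GB remain.
Put 17 GB in drive 6; 15 GB remain.
Put 17 GB in drive 7; 15 GB remain.
Put 9 GB in drive 1; 0 GB remain.
Put 7 GB in drive 2; 2 GB remain.
Put 7 GB in drive 3; 3 GB remain.
Put 6 GB in drive 4; 6 GB remain.
Put 5 GB in drive 4; 1 GB remain.
Put 3 GB in drive 3; 0 GB remain.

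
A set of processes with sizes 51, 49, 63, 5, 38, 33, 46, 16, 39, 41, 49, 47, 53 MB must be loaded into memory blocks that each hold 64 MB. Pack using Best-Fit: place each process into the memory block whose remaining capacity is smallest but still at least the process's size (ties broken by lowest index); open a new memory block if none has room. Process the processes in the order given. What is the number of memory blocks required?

51 MB → memory block 1 (remaining 13 MB)
49 MB → memory block 2 (remaining 15 MB)
63 MB → memory block 3 (remaining 1 MB)
5 MB → memory block 1 (remaining 8 MB)
38 MB → memory block 4 (remaining 26 MB)
33 MB → memory block 5 (remaining 31 MB)
46 MB → memory block 6 (remaining 18 MB)
16 MB → memory block 6 (remaining 2 MB)
39 MB → memory block 7 (remaining 25 MB)
41 MB → memory block 8 (remaining 23 MB)
49 MB → memory block 9 (remaining 15 MB)
47 MB → memory block 10 (remaining 17 MB)
53 MB → memory block 11 (remaining 11 MB)
Final memory blocks: [51,5] [49] [63] [38] [33] [46,16] [39] [41] [49] [47] [53].

11 memory blocks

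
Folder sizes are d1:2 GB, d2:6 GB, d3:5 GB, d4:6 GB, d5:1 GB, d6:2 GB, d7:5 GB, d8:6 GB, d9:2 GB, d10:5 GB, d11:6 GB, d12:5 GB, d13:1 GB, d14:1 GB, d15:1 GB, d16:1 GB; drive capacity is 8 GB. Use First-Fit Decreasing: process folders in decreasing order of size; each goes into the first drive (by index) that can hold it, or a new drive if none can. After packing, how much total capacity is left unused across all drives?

9

Sorted descending: 6, 6, 6, 6, 5, 5, 5, 5, 2, 2, 2, 1, 1, 1, 1, 1.
6 GB → drive 1 (remaining 2 GB)
6 GB → drive 2 (remaining 2 GB)
6 GB → drive 3 (remaining 2 GB)
6 GB → drive 4 (remaining 2 GB)
5 GB → drive 5 (remaining 3 GB)
5 GB → drive 6 (remaining 3 GB)
5 GB → drive 7 (remaining 3 GB)
5 GB → drive 8 (remaining 3 GB)
2 GB → drive 1 (remaining 0 GB)
2 GB → drive 2 (remaining 0 GB)
2 GB → drive 3 (remaining 0 GB)
1 GB → drive 4 (remaining 1 GB)
1 GB → drive 4 (remaining 0 GB)
1 GB → drive 5 (remaining 2 GB)
1 GB → drive 5 (remaining 1 GB)
1 GB → drive 5 (remaining 0 GB)
8 drives × 8 GB = 64 GB; used 55 GB; unused 9 GB.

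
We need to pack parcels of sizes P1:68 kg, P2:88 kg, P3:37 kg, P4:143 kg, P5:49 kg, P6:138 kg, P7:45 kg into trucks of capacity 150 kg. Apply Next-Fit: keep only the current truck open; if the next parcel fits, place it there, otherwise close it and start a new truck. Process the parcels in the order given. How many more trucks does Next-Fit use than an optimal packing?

2

Next-Fit: [68] [88,37] [143] [49] [138] [45] → 6 trucks.
Total size 568 kg; any packing needs at least ⌈568/150⌉ = 4 trucks.
An optimal packing achieves that bound: [143] [138] [88,49] [68,45,37] → 4 trucks.
Excess: 6 − 4 = 2.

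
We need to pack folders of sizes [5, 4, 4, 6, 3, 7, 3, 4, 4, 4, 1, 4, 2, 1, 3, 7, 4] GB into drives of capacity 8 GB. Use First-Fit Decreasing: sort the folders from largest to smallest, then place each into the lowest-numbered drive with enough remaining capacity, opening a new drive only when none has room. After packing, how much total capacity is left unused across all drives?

6

Sorted descending: 7, 7, 6, 5, 4, 4, 4, 4, 4, 4, 4, 3, 3, 3, 2, 1, 1.
drive 1: place 7 GB, 1 GB left
drive 2: place 7 GB, 1 GB left
drive 3: place 6 GB, 2 GB left
drive 4: place 5 GB, 3 GB left
drive 5: place 4 GB, 4 GB left
drive 5: place 4 GB, 0 GB left
drive 6: place 4 GB, 4 GB left
drive 6: place 4 GB, 0 GB left
drive 7: place 4 GB, 4 GB left
drive 7: place 4 GB, 0 GB left
drive 8: place 4 GB, 4 GB left
drive 4: place 3 GB, 0 GB left
drive 8: place 3 GB, 1 GB left
drive 9: place 3 GB, 5 GB left
drive 3: place 2 GB, 0 GB left
drive 1: place 1 GB, 0 GB left
drive 2: place 1 GB, 0 GB left
9 drives × 8 GB = 72 GB; used 66 GB; unused 6 GB.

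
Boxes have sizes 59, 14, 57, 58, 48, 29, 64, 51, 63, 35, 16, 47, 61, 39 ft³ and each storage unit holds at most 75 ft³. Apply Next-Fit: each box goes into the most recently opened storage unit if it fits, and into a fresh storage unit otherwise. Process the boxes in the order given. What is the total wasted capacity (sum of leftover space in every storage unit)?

59 ft³ → storage unit 1 (remaining 16 ft³)
14 ft³ → storage unit 1 (remaining 2 ft³)
57 ft³ → storage unit 2 (remaining 18 ft³)
58 ft³ → storage unit 3 (remaining 17 ft³)
48 ft³ → storage unit 4 (remaining 27 ft³)
29 ft³ → storage unit 5 (remaining 46 ft³)
64 ft³ → storage unit 6 (remaining 11 ft³)
51 ft³ → storage unit 7 (remaining 24 ft³)
63 ft³ → storage unit 8 (remaining 12 ft³)
35 ft³ → storage unit 9 (remaining 40 ft³)
16 ft³ → storage unit 9 (remaining 24 ft³)
47 ft³ → storage unit 10 (remaining 28 ft³)
61 ft³ → storage unit 11 (remaining 14 ft³)
39 ft³ → storage unit 12 (remaining 36 ft³)
12 storage units × 75 ft³ = 900 ft³; used 641 ft³; unused 259 ft³.

259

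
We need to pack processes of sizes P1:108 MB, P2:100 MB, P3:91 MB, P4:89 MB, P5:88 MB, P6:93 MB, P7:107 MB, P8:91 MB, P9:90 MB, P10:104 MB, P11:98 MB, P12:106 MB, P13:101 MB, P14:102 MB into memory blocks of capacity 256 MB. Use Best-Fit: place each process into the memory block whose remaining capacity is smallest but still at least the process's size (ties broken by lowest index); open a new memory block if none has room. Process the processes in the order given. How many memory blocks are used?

7 memory blocks

memory block 1: place P1 (108 MB), 148 MB left
memory block 1: place P2 (100 MB), 48 MB left
memory block 2: place P3 (91 MB), 165 MB left
memory block 2: place P4 (89 MB), 76 MB left
memory block 3: place P5 (88 MB), 168 MB left
memory block 3: place P6 (93 MB), 75 MB left
memory block 4: place P7 (107 MB), 149 MB left
memory block 4: place P8 (91 MB), 58 MB left
memory block 5: place P9 (90 MB), 166 MB left
memory block 5: place P10 (104 MB), 62 MB left
memory block 6: place P11 (98 MB), 158 MB left
memory block 6: place P12 (106 MB), 52 MB left
memory block 7: place P13 (101 MB), 155 MB left
memory block 7: place P14 (102 MB), 53 MB left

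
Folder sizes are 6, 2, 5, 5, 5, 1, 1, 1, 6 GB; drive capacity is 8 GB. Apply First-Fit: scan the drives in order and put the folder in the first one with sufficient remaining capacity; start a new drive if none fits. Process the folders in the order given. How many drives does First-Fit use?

5

drive 1: place 6 GB, 2 GB left
drive 1: place 2 GB, 0 GB left
drive 2: place 5 GB, 3 GB left
drive 3: place 5 GB, 3 GB left
drive 4: place 5 GB, 3 GB left
drive 2: place 1 GB, 2 GB left
drive 2: place 1 GB, 1 GB left
drive 2: place 1 GB, 0 GB left
drive 5: place 6 GB, 2 GB left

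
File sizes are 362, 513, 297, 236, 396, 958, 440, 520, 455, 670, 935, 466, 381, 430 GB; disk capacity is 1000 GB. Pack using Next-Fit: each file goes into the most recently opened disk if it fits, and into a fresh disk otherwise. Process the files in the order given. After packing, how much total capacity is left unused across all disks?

1941

362 GB → disk 1 (remaining 638 GB)
513 GB → disk 1 (remaining 125 GB)
297 GB → disk 2 (remaining 703 GB)
236 GB → disk 2 (remaining 467 GB)
396 GB → disk 2 (remaining 71 GB)
958 GB → disk 3 (remaining 42 GB)
440 GB → disk 4 (remaining 560 GB)
520 GB → disk 4 (remaining 40 GB)
455 GB → disk 5 (remaining 545 GB)
670 GB → disk 6 (remaining 330 GB)
935 GB → disk 7 (remaining 65 GB)
466 GB → disk 8 (remaining 534 GB)
381 GB → disk 8 (remaining 153 GB)
430 GB → disk 9 (remaining 570 GB)
9 disks × 1000 GB = 9000 GB; used 7059 GB; unused 1941 GB.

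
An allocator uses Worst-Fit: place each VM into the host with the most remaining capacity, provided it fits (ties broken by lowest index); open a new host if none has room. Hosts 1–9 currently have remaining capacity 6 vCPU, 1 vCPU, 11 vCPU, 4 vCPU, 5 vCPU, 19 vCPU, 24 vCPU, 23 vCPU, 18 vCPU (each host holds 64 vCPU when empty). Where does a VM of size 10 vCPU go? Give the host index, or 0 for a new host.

Hosts with room: host 3 (11 vCPU), host 6 (19 vCPU), host 7 (24 vCPU), host 8 (23 vCPU), host 9 (18 vCPU).
Most room is host 7 with 24 vCPU free.

7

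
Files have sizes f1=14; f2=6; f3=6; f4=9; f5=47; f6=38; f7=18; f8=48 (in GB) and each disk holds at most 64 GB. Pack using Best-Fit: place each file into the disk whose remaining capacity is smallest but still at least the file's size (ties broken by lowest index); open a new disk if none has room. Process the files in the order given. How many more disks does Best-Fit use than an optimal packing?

Best-Fit: [14,6,6,9] [47] [38,18] [48] → 4 disks.
Total size 186 GB; any packing needs at least ⌈186/64⌉ = 3 disks.
An optimal packing achieves that bound: [48,14] [47,9,6] [38,18,6] → 3 disks.
Excess: 4 − 3 = 1.

1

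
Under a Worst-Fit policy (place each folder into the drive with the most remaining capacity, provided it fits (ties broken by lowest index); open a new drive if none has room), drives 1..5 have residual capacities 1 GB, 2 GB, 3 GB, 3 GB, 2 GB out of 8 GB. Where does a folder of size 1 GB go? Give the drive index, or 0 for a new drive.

Drives with room: drive 1 (1 GB), drive 2 (2 GB), drive 3 (3 GB), drive 4 (3 GB), drive 5 (2 GB).
Most room is drive 3 with 3 GB free.

3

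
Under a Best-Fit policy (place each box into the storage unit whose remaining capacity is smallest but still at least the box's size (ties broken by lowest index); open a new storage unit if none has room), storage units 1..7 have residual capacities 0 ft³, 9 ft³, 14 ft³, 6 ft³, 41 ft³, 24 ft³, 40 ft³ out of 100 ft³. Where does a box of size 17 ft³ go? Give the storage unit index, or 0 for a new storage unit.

Storage units with room: storage unit 5 (41 ft³), storage unit 6 (24 ft³), storage unit 7 (40 ft³).
Tightest fit is storage unit 6 with 24 ft³ free.

6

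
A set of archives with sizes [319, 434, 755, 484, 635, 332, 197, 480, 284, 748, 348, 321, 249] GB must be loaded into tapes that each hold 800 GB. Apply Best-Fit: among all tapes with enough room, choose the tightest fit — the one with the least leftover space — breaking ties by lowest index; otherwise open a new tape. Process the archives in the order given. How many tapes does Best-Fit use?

319 GB → tape 1 (remaining 481 GB)
434 GB → tape 1 (remaining 47 GB)
755 GB → tape 2 (remaining 45 GB)
484 GB → tape 3 (remaining 316 GB)
635 GB → tape 4 (remaining 165 GB)
332 GB → tape 5 (remaining 468 GB)
197 GB → tape 3 (remaining 119 GB)
480 GB → tape 6 (remaining 320 GB)
284 GB → tape 6 (remaining 36 GB)
748 GB → tape 7 (remaining 52 GB)
348 GB → tape 5 (remaining 120 GB)
321 GB → tape 8 (remaining 479 GB)
249 GB → tape 8 (remaining 230 GB)

8 tapes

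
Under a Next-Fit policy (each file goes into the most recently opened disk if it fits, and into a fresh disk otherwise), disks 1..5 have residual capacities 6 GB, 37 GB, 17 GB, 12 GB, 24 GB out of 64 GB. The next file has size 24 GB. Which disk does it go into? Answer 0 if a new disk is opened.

5

Next-Fit only looks at disk 5, which has 24 GB free.
24 GB fits there.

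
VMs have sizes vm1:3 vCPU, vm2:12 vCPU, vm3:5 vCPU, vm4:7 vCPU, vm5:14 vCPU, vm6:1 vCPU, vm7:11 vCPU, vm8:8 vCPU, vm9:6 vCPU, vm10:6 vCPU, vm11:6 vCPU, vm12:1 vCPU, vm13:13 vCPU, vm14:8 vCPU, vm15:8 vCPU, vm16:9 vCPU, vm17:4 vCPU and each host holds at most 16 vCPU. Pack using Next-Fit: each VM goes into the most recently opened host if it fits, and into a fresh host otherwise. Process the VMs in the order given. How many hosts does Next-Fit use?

vm1 (3 vCPU) → host 1 (remaining 13 vCPU)
vm2 (12 vCPU) → host 1 (remaining 1 vCPU)
vm3 (5 vCPU) → host 2 (remaining 11 vCPU)
vm4 (7 vCPU) → host 2 (remaining 4 vCPU)
vm5 (14 vCPU) → host 3 (remaining 2 vCPU)
vm6 (1 vCPU) → host 3 (remaining 1 vCPU)
vm7 (11 vCPU) → host 4 (remaining 5 vCPU)
vm8 (8 vCPU) → host 5 (remaining 8 vCPU)
vm9 (6 vCPU) → host 5 (remaining 2 vCPU)
vm10 (6 vCPU) → host 6 (remaining 10 vCPU)
vm11 (6 vCPU) → host 6 (remaining 4 vCPU)
vm12 (1 vCPU) → host 6 (remaining 3 vCPU)
vm13 (13 vCPU) → host 7 (remaining 3 vCPU)
vm14 (8 vCPU) → host 8 (remaining 8 vCPU)
vm15 (8 vCPU) → host 8 (remaining 0 vCPU)
vm16 (9 vCPU) → host 9 (remaining 7 vCPU)
vm17 (4 vCPU) → host 9 (remaining 3 vCPU)

9 hosts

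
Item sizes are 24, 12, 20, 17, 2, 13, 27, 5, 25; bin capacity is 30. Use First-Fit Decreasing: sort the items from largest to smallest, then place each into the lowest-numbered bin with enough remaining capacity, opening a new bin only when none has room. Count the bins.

6

Sorted descending: 27, 25, 24, 20, 17, 13, 12, 5, 2.
Put 27 in bin 1; 3 remain.
Put 25 in bin 2; 5 remain.
Put 24 in bin 3; 6 remain.
Put 20 in bin 4; 10 remain.
Put 17 in bin 5; 13 remain.
Put 13 in bin 5; 0 remain.
Put 12 in bin 6; 18 remain.
Put 5 in bin 2; 0 remain.
Put 2 in bin 1; 1 remain.
Final bins: [27,2] [25,5] [24] [20] [17,13] [12].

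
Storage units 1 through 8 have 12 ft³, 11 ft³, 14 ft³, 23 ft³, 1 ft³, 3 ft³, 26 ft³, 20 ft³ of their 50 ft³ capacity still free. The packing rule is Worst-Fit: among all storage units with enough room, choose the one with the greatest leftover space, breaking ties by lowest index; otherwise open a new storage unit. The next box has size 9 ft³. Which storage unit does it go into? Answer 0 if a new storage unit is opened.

7

Storage units with room: storage unit 1 (12 ft³), storage unit 2 (11 ft³), storage unit 3 (14 ft³), storage unit 4 (23 ft³), storage unit 7 (26 ft³), storage unit 8 (20 ft³).
Most room is storage unit 7 with 26 ft³ free.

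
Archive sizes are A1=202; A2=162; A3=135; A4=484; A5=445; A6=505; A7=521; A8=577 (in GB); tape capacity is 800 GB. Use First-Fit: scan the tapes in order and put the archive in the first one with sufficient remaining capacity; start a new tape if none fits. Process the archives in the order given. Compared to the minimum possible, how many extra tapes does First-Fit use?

1

First-Fit: [202,162,135] [484] [445] [505] [521] [577] → 6 tapes.
5 archives exceed 400 GB (half the capacity), and no two of those can share a tape, so at least 5 tapes are needed.
An optimal packing achieves that bound: [577,202] [521,162] [505,135] [484] [445] → 5 tapes.
Excess: 6 − 5 = 1.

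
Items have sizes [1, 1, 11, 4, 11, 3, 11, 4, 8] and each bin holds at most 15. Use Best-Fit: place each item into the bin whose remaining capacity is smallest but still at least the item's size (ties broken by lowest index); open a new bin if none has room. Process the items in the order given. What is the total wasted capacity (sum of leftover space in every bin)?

Put 1 in bin 1; 14 remain.
Put 1 in bin 1; 13 remain.
Put 11 in bin 1; 2 remain.
Put 4 in bin 2; 11 remain.
Put 11 in bin 2; 0 remain.
Put 3 in bin 3; 12 remain.
Put 11 in bin 3; 1 remain.
Put 4 in bin 4; 11 remain.
Put 8 in bin 4; 3 remain.
4 bins × 15 = 60; used 54; unused 6.

6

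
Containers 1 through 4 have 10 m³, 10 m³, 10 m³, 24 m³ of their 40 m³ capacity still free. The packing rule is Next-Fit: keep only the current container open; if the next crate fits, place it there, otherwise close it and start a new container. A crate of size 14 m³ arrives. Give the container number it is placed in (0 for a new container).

Next-Fit only looks at container 4, which has 24 m³ free.
14 m³ fits there.

4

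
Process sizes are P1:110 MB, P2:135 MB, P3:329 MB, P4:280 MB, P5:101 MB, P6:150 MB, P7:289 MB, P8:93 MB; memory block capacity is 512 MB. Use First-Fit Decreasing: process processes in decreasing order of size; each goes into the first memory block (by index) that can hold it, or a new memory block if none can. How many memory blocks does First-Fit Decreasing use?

Sorted descending: 329, 289, 280, 150, 135, 110, 101, 93.
Put 329 MB in memory block 1; 183 MB remain.
Put 289 MB in memory block 2; 223 MB remain.
Put 280 MB in memory block 3; 232 MB remain.
Put 150 MB in memory block 1; 33 MB remain.
Put 135 MB in memory block 2; 88 MB remain.
Put 110 MB in memory block 3; 122 MB remain.
Put 101 MB in memory block 3; 21 MB remain.
Put 93 MB in memory block 4; 419 MB remain.
Final memory blocks: [329,150] [289,135] [280,110,101] [93].

4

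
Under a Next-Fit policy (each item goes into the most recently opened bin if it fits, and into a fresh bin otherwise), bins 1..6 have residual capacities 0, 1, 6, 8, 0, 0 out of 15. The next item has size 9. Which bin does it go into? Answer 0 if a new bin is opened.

Next-Fit only looks at bin 6, which has 0 free.
9 does not fit, so a new bin is opened.

0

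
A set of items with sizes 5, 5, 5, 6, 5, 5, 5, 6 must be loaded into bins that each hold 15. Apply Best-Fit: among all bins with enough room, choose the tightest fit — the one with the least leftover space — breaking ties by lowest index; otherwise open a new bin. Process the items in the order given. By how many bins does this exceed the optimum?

1

Best-Fit: [5,5,5] [6,5] [5,5] [6] → 4 bins.
Total size 42; any packing needs at least ⌈42/15⌉ = 3 bins.
An optimal packing achieves that bound: [6,6] [5,5,5] [5,5,5] → 3 bins.
Excess: 4 − 3 = 1.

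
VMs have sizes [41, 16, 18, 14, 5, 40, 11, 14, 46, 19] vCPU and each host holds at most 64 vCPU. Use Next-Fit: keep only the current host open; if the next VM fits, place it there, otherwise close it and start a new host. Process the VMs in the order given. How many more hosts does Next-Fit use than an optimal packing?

1

Next-Fit: [41,16] [18,14,5] [40,11] [14,46] [19] → 5 hosts.
Total size 224 vCPU; any packing needs at least ⌈224/64⌉ = 4 hosts.
An optimal packing achieves that bound: [46,18] [41,19] [40,16,5] [14,14,11] → 4 hosts.
Excess: 5 − 4 = 1.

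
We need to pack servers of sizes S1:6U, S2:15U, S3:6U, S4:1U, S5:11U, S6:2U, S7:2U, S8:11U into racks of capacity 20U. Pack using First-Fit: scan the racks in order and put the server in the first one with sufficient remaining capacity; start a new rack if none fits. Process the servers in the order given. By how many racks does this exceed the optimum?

First-Fit: [6,6,1,2,2] [15] [11] [11] → 4 racks.
Total size 54U; any packing needs at least ⌈54/20⌉ = 3 racks.
An optimal packing achieves that bound: [15,2,2,1] [11,6] [11,6] → 3 racks.
Excess: 4 − 3 = 1.

1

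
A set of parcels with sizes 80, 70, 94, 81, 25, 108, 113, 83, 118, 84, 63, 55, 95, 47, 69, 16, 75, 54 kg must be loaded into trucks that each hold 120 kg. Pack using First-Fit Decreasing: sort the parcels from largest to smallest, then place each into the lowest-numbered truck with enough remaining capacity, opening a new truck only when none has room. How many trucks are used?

Sorted descending: 118, 113, 108, 95, 94, 84, 83, 81, 80, 75, 70, 69, 63, 55, 54, 47, 25, 16.
Put 118 kg in truck 1; 2 kg remain.
Put 113 kg in truck 2; 7 kg remain.
Put 108 kg in truck 3; 12 kg remain.
Put 95 kg in truck 4; 25 kg remain.
Put 94 kg in truck 5; 26 kg remain.
Put 84 kg in truck 6; 36 kg remain.
Put 83 kg in truck 7; 37 kg remain.
Put 81 kg in truck 8; 39 kg remain.
Put 80 kg in truck 9; 40 kg remain.
Put 75 kg in truck 10; 45 kg remain.
Put 70 kg in truck 11; 50 kg remain.
Put 69 kg in truck 12; 51 kg remain.
Put 63 kg in truck 13; 57 kg remain.
Put 55 kg in truck 13; 2 kg remain.
Put 54 kg in truck 14; 66 kg remain.
Put 47 kg in truck 11; 3 kg remain.
Put 25 kg in truck 4; 0 kg remain.
Put 16 kg in truck 5; 10 kg remain.
Final trucks: [118] [113] [108] [95,25] [94,16] [84] [83] [81] [80] [75] [70,47] [69] [63,55] [54].

14 trucks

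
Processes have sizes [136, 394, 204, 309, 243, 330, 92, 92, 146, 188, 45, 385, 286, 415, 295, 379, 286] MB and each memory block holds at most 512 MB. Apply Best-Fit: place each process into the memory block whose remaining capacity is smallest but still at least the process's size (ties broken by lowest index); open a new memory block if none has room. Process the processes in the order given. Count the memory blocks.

memory block 1: place 136 MB, 376 MB left
memory block 2: place 394 MB, 118 MB left
memory block 1: place 204 MB, 172 MB left
memory block 3: place 309 MB, 203 MB left
memory block 4: place 243 MB, 269 MB left
memory block 5: place 330 MB, 182 MB left
memory block 2: place 92 MB, 26 MB left
memory block 1: place 92 MB, 80 MB left
memory block 5: place 146 MB, 36 MB left
memory block 3: place 188 MB, 15 MB left
memory block 1: place 45 MB, 35 MB left
memory block 6: place 385 MB, 127 MB left
memory block 7: place 286 MB, 226 MB left
memory block 8: place 415 MB, 97 MB left
memory block 9: place 295 MB, 217 MB left
memory block 10: place 379 MB, 133 MB left
memory block 11: place 286 MB, 226 MB left

11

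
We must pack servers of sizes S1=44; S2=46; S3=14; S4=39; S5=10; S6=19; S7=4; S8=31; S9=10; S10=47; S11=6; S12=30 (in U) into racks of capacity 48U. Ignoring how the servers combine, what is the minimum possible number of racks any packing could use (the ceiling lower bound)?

Total size = 44 + 46 + 14 + 39 + 10 + 19 + 4 + 31 + 10 + 47 + 6 + 30 = 300U.
⌈300 / 48⌉ = 7.

7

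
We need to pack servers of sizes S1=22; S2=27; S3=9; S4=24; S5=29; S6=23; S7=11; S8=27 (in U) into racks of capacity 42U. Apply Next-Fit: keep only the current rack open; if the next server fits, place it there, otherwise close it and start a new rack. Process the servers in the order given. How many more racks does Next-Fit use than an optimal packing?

0

Next-Fit: [22] [27,9] [24] [29] [23,11] [27] → 6 racks.
6 servers exceed 21U (half the capacity), and no two of those can share a rack, so at least 6 racks are needed.
So 6 is already optimal.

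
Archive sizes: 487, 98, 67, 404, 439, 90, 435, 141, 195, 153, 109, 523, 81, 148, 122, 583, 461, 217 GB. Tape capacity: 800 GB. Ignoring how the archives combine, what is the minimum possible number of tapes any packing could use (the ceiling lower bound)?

6 tapes

Total size = 487 + 98 + 67 + 404 + 439 + 90 + 435 + 141 + 195 + 153 + 109 + 523 + 81 + 148 + 122 + 583 + 461 + 217 = 4753 GB.
⌈4753 / 800⌉ = 6.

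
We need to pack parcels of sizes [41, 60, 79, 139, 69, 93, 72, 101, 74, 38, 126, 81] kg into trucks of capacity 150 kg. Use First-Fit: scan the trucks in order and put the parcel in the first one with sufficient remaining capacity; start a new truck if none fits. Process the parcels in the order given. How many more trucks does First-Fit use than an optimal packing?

First-Fit: [41,60,38] [79,69] [139] [93] [72,74] [101] [126] [81] → 8 trucks.
Total size 973 kg; any packing needs at least ⌈973/150⌉ = 7 trucks.
An optimal packing achieves that bound: [139] [126] [101,41] [93,38] [81,69] [79,60] [74,72] → 7 trucks.
Excess: 8 − 7 = 1.

1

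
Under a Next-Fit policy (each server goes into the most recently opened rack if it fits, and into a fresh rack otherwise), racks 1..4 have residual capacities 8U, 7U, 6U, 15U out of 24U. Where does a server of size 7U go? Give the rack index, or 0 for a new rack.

Next-Fit only looks at rack 4, which has 15U free.
7U fits there.

4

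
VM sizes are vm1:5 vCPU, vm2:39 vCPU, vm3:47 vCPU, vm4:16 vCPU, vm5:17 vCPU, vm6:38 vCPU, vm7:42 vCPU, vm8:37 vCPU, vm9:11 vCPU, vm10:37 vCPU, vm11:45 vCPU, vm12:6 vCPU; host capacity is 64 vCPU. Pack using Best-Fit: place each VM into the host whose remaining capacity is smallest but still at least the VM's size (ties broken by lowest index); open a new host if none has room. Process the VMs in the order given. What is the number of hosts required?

7

Put vm1 (5 vCPU) in host 1; 59 vCPU remain.
Put vm2 (39 vCPU) in host 1; 20 vCPU remain.
Put vm3 (47 vCPU) in host 2; 17 vCPU remain.
Put vm4 (16 vCPU) in host 2; 1 vCPU remain.
Put vm5 (17 vCPU) in host 1; 3 vCPU remain.
Put vm6 (38 vCPU) in host 3; 26 vCPU remain.
Put vm7 (42 vCPU) in host 4; 22 vCPU remain.
Put vm8 (37 vCPU) in host 5; 27 vCPU remain.
Put vm9 (11 vCPU) in host 4; 11 vCPU remain.
Put vm10 (37 vCPU) in host 6; 27 vCPU remain.
Put vm11 (45 vCPU) in host 7; 19 vCPU remain.
Put vm12 (6 vCPU) in host 4; 5 vCPU remain.
Final hosts: [5,39,17] [47,16] [38] [42,11,6] [37] [37] [45].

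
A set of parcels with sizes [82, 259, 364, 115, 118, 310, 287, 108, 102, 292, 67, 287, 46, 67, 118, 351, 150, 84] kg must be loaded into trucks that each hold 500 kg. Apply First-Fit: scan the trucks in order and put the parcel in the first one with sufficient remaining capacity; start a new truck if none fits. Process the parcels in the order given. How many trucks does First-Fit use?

7

truck 1: place 82 kg, 418 kg left
truck 1: place 259 kg, 159 kg left
truck 2: place 364 kg, 136 kg left
truck 1: place 115 kg, 44 kg left
truck 2: place 118 kg, 18 kg left
truck 3: place 310 kg, 190 kg left
truck 4: place 287 kg, 213 kg left
truck 3: place 108 kg, 82 kg left
truck 4: place 102 kg, 111 kg left
truck 5: place 292 kg, 208 kg left
truck 3: place 67 kg, 15 kg left
truck 6: place 287 kg, 213 kg left
truck 4: place 46 kg, 65 kg left
truck 5: place 67 kg, 141 kg left
truck 5: place 118 kg, 23 kg left
truck 7: place 351 kg, 149 kg left
truck 6: place 150 kg, 63 kg left
truck 7: place 84 kg, 65 kg left
Final trucks: [82,259,115] [364,118] [310,108,67] [287,102,46] [292,67,118] [287,150] [351,84].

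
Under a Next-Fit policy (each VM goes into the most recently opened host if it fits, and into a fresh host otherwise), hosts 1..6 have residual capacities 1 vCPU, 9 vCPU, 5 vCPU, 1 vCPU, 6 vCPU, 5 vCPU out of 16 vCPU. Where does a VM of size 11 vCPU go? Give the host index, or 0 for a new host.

Next-Fit only looks at host 6, which has 5 vCPU free.
11 vCPU does not fit, so a new host is opened.

0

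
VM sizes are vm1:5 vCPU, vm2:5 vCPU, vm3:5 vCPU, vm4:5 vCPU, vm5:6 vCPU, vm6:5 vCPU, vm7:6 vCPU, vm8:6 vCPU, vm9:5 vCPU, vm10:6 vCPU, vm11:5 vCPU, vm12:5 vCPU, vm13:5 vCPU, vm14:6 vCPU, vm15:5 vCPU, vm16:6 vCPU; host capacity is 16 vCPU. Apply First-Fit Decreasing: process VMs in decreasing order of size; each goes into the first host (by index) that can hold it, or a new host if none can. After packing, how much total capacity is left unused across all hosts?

26

Sorted descending: 6, 6, 6, 6, 6, 6, 5, 5, 5, 5, 5, 5, 5, 5, 5, 5.
Put 6 vCPU in host 1; 10 vCPU remain.
Put 6 vCPU in host 1; 4 vCPU remain.
Put 6 vCPU in host 2; 10 vCPU remain.
Put 6 vCPU in host 2; 4 vCPU remain.
Put 6 vCPU in host 3; 10 vCPU remain.
Put 6 vCPU in host 3; 4 vCPU remain.
Put 5 vCPU in host 4; 11 vCPU remain.
Put 5 vCPU in host 4; 6 vCPU remain.
Put 5 vCPU in host 4; 1 vCPU remain.
Put 5 vCPU in host 5; 11 vCPU remain.
Put 5 vCPU in host 5; 6 vCPU remain.
Put 5 vCPU in host 5; 1 vCPU remain.
Put 5 vCPU in host 6; 11 vCPU remain.
Put 5 vCPU in host 6; 6 vCPU remain.
Put 5 vCPU in host 6; 1 vCPU remain.
Put 5 vCPU in host 7; 11 vCPU remain.
7 hosts × 16 vCPU = 112 vCPU; used 86 vCPU; unused 26 vCPU.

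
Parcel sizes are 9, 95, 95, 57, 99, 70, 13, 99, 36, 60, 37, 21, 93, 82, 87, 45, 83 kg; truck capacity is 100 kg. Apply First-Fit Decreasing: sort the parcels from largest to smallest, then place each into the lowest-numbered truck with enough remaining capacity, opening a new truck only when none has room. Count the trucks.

12 trucks

Sorted descending: 99, 99, 95, 95, 93, 87, 83, 82, 70, 60, 57, 45, 37, 36, 21, 13, 9.
Put 99 kg in truck 1; 1 kg remain.
Put 99 kg in truck 2; 1 kg remain.
Put 95 kg in truck 3; 5 kg remain.
Put 95 kg in truck 4; 5 kg remain.
Put 93 kg in truck 5; 7 kg remain.
Put 87 kg in truck 6; 13 kg remain.
Put 83 kg in truck 7; 17 kg remain.
Put 82 kg in truck 8; 18 kg remain.
Put 70 kg in truck 9; 30 kg remain.
Put 60 kg in truck 10; 40 kg remain.
Put 57 kg in truck 11; 43 kg remain.
Put 45 kg in truck 12; 55 kg remain.
Put 37 kg in truck 10; 3 kg remain.
Put 36 kg in truck 11; 7 kg remain.
Put 21 kg in truck 9; 9 kg remain.
Put 13 kg in truck 6; 0 kg remain.
Put 9 kg in truck 7; 8 kg remain.
Final trucks: [99] [99] [95] [95] [93] [87,13] [83,9] [82] [70,21] [60,37] [57,36] [45].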